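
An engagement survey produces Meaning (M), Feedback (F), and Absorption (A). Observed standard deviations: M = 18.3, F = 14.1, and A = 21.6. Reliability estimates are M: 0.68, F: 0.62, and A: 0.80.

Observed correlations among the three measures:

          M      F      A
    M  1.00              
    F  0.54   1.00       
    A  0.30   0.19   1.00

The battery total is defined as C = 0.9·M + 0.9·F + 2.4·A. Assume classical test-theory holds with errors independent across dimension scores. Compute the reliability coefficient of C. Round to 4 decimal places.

Var(C) = 0.9²·18.3² + 0.9²·14.1² + 2.4²·21.6² + 2·[0.81·18.3·14.1·0.54 + 2.16·18.3·21.6·0.30 + 2.16·14.1·21.6·0.19] = 3119.68 + 987.99 = 4107.67.
Because errors are independent across components, Cov(Tᵢ,Tⱼ) = Cov(Xᵢ,Xⱼ); the off-diagonal part of the true-score variance is the same as above.
True-score variance = [0.9²·18.3²·0.68 + 0.9²·14.1²·0.62 + 2.4²·21.6²·0.80] + 987.99 = 2434.21 + 987.99 = 3422.2.
Reliability = 3422.2 / 4107.67 = 0.8331.

0.8331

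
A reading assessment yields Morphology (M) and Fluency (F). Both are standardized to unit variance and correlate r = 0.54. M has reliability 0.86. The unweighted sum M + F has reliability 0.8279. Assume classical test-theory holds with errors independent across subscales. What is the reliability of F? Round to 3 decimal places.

Var(M+F) = 2 + 2·0.54 = 3.080.
True-score variance = ρ_M + ρ_F + 2·0.54, so 0.8279 = (0.86 + ρ_F + 1.08) / 3.080.
ρ_F = 0.8279·3.080 − 0.86 − 1.08 = 0.610.

0.610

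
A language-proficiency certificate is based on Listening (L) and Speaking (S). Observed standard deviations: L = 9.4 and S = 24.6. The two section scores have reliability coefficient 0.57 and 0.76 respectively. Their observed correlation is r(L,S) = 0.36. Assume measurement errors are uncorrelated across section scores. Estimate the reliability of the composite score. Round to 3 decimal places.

Var(L+S) = 9.4² + 24.6² + 2·[9.4·24.6·0.36] = 693.52 + 166.493 = 860.013.
Under uncorrelated errors the observed covariances equal the true-score covariances, so only the own-variance terms attenuate.
True-score variance = [9.4²·0.57 + 24.6²·0.76] + 166.493 = 510.287 + 166.493 = 676.78.
Reliability = 676.78 / 860.013 = 0.787.

0.787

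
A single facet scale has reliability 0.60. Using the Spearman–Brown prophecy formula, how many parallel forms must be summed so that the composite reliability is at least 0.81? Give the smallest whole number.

k ≥ ρ*(1−ρ₁)/(ρ₁(1−ρ*)) = 0.81·0.40 / (0.60·0.19) = 2.842.
Smallest integer k = 3.

3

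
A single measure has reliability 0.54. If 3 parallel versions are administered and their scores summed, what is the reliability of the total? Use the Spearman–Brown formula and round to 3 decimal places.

ρ_k = kρ / (1 + (k−1)ρ) = 3·0.54 / (1 + 2·0.54) = 1.620 / 2.080 = 0.779.

0.779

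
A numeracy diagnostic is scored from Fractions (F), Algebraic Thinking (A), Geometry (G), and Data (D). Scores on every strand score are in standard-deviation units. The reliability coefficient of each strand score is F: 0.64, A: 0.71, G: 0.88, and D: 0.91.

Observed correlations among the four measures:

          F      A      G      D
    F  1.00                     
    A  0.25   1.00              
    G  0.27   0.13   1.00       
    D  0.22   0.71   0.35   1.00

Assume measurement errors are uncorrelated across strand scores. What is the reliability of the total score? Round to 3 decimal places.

Var(F+A+G+D) = 4 + 2·[0.25 + 0.27 + 0.22 + 0.13 + 0.71 + 0.35] = 4 + 3.86 = 7.86.
With uncorrelated errors the cross-covariances are all true-score covariance, so they carry over unchanged; only the diagonal terms shrink to ρᵢσᵢ².
True-score variance = [0.64 + 0.71 + 0.88 + 0.91] + 3.86 = 3.14 + 3.86 = 7.
Reliability = 7 / 7.86 = 0.891.

0.891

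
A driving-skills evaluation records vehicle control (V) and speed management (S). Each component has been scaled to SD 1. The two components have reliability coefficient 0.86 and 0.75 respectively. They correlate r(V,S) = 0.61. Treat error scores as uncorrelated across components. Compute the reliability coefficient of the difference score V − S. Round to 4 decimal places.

0.5000

Var(V−S) = 1 + 1 − 2·0.61 = 2 − 1.22 = 0.78.
With uncorrelated errors the cross-covariances are all true-score covariance, so they carry over unchanged; only the diagonal terms shrink to ρᵢσᵢ².
True-score variance = [0.86 + 0.75] − 1.22 = 1.61 − 1.22 = 0.39.
Reliability = 0.39 / 0.78 = 0.5000.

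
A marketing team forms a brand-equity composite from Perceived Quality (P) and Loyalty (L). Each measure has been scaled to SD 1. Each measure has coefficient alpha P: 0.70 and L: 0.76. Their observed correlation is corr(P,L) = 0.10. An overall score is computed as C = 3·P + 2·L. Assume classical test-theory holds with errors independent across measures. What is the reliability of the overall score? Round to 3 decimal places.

0.742

Var(C) = 3² + 2² + 2·[6·0.10] = 13 + 1.2 = 14.2.
Because errors are independent across components, Cov(Tᵢ,Tⱼ) = Cov(Xᵢ,Xⱼ); the off-diagonal part of the true-score variance is the same as above.
True-score variance = [3²·0.70 + 2²·0.76] + 1.2 = 9.34 + 1.2 = 10.54.
Reliability = 10.54 / 14.2 = 0.742.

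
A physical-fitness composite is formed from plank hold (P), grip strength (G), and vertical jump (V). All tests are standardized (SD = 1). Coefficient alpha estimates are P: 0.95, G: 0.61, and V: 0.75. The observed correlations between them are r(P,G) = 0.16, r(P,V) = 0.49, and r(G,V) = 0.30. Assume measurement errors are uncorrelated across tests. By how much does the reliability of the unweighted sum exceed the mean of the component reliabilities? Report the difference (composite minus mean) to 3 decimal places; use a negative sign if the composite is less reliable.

0.089

Var(sum) = 3 + 1.9 = 4.9; true-score variance = 2.31 + 1.9 = 4.21; composite reliability = 0.8592.
Mean component reliability = 0.7700.
Difference = 0.8592 − 0.7700 = 0.089.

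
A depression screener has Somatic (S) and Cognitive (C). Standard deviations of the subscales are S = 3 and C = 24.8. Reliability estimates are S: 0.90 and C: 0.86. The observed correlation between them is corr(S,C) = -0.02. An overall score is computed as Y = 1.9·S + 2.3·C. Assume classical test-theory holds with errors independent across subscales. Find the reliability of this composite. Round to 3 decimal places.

Var(Y) = 1.9²·3² + 2.3²·24.8² + 2·[4.37·3·24.8·(-0.02)] = 3286.05 − 13.0051 = 3273.05.
Under uncorrelated errors the observed covariances equal the true-score covariances, so only the own-variance terms attenuate.
True-score variance = [1.9²·3²·0.90 + 2.3²·24.8²·0.86] − 13.0051 = 2827.3 − 13.0051 = 2814.3.
Reliability = 2814.3 / 3273.05 = 0.860.

0.860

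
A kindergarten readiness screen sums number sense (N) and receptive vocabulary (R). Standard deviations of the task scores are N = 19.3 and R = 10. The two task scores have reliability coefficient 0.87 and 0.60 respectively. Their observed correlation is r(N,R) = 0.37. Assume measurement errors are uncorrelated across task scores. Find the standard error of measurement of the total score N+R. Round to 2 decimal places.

Var(total) = 472.49 + 142.82 = 615.31.
True-score variance = 384.066 + 142.82 = 526.886, so reliability = 0.8563.
Error variance = 615.31 − 526.886 = 88.4237; SEM = √88.4237 = 9.40.

9.40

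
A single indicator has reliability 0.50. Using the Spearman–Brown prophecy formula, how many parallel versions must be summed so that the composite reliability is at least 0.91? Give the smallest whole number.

k ≥ ρ*(1−ρ₁)/(ρ₁(1−ρ*)) = 0.91·0.50 / (0.50·0.09) = 10.111.
Smallest integer k = 11.

11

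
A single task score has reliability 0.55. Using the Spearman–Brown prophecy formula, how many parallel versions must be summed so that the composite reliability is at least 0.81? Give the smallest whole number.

4

k ≥ ρ*(1−ρ₁)/(ρ₁(1−ρ*)) = 0.81·0.45 / (0.55·0.19) = 3.488.
Smallest integer k = 4.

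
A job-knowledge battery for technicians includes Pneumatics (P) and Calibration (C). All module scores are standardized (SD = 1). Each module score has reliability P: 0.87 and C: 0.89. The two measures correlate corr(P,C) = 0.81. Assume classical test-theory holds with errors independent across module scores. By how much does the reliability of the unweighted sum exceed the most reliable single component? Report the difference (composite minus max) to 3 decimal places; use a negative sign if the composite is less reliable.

Var(sum) = 2 + 1.62 = 3.62; true-score variance = 1.76 + 1.62 = 3.38; composite reliability = 0.9337.
Max component reliability = 0.8900.
Difference = 0.9337 − 0.8900 = 0.044.

0.044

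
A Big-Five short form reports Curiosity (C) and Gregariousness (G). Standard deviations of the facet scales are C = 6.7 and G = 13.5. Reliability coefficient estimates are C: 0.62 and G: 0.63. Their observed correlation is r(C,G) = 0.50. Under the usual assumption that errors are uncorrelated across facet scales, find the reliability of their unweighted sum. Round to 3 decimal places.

Var(C+G) = 6.7² + 13.5² + 2·[6.7·13.5·0.50] = 227.14 + 90.45 = 317.59.
With uncorrelated errors the cross-covariances are all true-score covariance, so they carry over unchanged; only the diagonal terms shrink to ρᵢσᵢ².
True-score variance = [6.7²·0.62 + 13.5²·0.63] + 90.45 = 142.649 + 90.45 = 233.099.
Reliability = 233.099 / 317.59 = 0.734.

0.734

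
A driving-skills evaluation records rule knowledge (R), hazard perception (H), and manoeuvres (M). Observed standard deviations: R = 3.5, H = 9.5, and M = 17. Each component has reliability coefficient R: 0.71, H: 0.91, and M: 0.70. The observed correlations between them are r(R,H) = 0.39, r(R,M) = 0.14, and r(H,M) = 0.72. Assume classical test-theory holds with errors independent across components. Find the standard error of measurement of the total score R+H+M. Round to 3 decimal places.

9.918

Var(total) = 391.5 + 275.155 = 666.655.
True-score variance = 293.125 + 275.155 = 568.28, so reliability = 0.8524.
Error variance = 666.655 − 568.28 = 98.375; SEM = √98.375 = 9.918.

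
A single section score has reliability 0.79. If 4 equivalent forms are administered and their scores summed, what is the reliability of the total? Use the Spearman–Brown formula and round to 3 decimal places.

ρ_k = kρ / (1 + (k−1)ρ) = 4·0.79 / (1 + 3·0.79) = 3.160 / 3.370 = 0.938.

0.938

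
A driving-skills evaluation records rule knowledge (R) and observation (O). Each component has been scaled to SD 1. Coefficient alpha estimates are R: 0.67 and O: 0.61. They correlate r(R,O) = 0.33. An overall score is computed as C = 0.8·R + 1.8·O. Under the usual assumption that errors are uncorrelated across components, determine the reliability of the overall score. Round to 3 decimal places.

Var(C) = 0.8² + 1.8² + 2·[1.44·0.33] = 3.88 + 0.9504 = 4.8304.
With uncorrelated errors the cross-covariances are all true-score covariance, so they carry over unchanged; only the diagonal terms shrink to ρᵢσᵢ².
True-score variance = [0.8²·0.67 + 1.8²·0.61] + 0.9504 = 2.4052 + 0.9504 = 3.3556.
Reliability = 3.3556 / 4.8304 = 0.695.

0.695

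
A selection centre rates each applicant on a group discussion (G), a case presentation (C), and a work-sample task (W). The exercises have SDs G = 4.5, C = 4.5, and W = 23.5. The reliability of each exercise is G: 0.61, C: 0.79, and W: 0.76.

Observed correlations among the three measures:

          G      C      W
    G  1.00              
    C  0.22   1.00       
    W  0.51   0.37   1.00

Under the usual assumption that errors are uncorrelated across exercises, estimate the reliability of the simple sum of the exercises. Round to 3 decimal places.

Var(G+C+W) = 4.5² + 4.5² + 23.5² + 2·[4.5·4.5·0.22 + 4.5·23.5·0.51 + 4.5·23.5·0.37] = 592.75 + 195.03 = 787.78.
Under uncorrelated errors the observed covariances equal the true-score covariances, so only the own-variance terms attenuate.
True-score variance = [4.5²·0.61 + 4.5²·0.79 + 23.5²·0.76] + 195.03 = 448.06 + 195.03 = 643.09.
Reliability = 643.09 / 787.78 = 0.816.

0.816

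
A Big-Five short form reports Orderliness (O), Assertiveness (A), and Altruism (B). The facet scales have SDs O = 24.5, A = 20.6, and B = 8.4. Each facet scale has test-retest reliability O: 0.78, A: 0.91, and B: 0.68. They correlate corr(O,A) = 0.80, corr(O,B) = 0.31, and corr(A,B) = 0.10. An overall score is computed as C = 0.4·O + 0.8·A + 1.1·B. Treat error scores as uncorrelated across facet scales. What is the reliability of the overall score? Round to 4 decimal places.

Var(C) = 0.4²·24.5² + 0.8²·20.6² + 1.1²·8.4² + 2·[0.32·24.5·20.6·0.80 + 0.44·24.5·8.4·0.31 + 0.88·20.6·8.4·0.10] = 453.008 + 345.004 = 798.012.
Because errors are independent across components, Cov(Tᵢ,Tⱼ) = Cov(Xᵢ,Xⱼ); the off-diagonal part of the true-score variance is the same as above.
True-score variance = [0.4²·24.5²·0.78 + 0.8²·20.6²·0.91 + 1.1²·8.4²·0.68] + 345.004 = 380.115 + 345.004 = 725.119.
Reliability = 725.119 / 798.012 = 0.9087.

0.9087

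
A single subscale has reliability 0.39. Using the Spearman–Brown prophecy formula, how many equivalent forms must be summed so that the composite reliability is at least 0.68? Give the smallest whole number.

k ≥ ρ*(1−ρ₁)/(ρ₁(1−ρ*)) = 0.68·0.61 / (0.39·0.32) = 3.324.
Smallest integer k = 4.

4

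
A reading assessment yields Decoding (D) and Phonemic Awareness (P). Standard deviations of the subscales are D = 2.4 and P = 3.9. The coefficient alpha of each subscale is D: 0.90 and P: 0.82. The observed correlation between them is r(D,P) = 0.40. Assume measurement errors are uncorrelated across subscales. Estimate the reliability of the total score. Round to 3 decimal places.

Var(D+P) = 2.4² + 3.9² + 2·[2.4·3.9·0.40] = 20.97 + 7.488 = 28.458.
Because errors are independent across components, Cov(Tᵢ,Tⱼ) = Cov(Xᵢ,Xⱼ); the off-diagonal part of the true-score variance is the same as above.
True-score variance = [2.4²·0.90 + 3.9²·0.82] + 7.488 = 17.6562 + 7.488 = 25.1442.
Reliability = 25.1442 / 28.458 = 0.884.

0.884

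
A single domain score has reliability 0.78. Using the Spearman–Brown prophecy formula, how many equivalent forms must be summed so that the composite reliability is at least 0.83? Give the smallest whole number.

2

k ≥ ρ*(1−ρ₁)/(ρ₁(1−ρ*)) = 0.83·0.22 / (0.78·0.17) = 1.377.
Smallest integer k = 2.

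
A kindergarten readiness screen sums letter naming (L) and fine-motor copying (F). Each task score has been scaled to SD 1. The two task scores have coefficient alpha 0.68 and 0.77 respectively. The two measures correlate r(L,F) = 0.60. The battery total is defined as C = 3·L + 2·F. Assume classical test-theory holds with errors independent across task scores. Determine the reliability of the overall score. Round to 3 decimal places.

Var(C) = 3² + 2² + 2·[6·0.60] = 13 + 7.2 = 20.2.
With uncorrelated errors the cross-covariances are all true-score covariance, so they carry over unchanged; only the diagonal terms shrink to ρᵢσᵢ².
True-score variance = [3²·0.68 + 2²·0.77] + 7.2 = 9.2 + 7.2 = 16.4.
Reliability = 16.4 / 20.2 = 0.812.

0.812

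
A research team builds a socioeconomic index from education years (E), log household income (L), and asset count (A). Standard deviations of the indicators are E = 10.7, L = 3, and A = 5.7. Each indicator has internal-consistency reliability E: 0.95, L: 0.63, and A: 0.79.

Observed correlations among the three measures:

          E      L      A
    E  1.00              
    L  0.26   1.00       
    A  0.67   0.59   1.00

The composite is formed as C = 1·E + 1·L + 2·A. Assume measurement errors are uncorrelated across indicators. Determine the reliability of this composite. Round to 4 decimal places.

0.9233

Var(C) = 10.7² + 3² + 2²·5.7² + 2·[10.7·3·0.26 + 2·10.7·5.7·0.67 + 2·3·5.7·0.59] = 253.45 + 220.501 = 473.951.
With uncorrelated errors the cross-covariances are all true-score covariance, so they carry over unchanged; only the diagonal terms shrink to ρᵢσᵢ².
True-score variance = [10.7²·0.95 + 3²·0.63 + 2²·5.7²·0.79] + 220.501 = 217.104 + 220.501 = 437.605.
Reliability = 437.605 / 473.951 = 0.9233.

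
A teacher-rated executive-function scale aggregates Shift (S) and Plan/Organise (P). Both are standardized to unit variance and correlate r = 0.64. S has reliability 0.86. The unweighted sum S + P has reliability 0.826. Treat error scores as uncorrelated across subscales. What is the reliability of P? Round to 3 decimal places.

Var(S+P) = 2 + 2·0.64 = 3.280.
True-score variance = ρ_S + ρ_P + 2·0.64, so 0.826 = (0.86 + ρ_P + 1.28) / 3.280.
ρ_P = 0.826·3.280 − 0.86 − 1.28 = 0.569.

0.569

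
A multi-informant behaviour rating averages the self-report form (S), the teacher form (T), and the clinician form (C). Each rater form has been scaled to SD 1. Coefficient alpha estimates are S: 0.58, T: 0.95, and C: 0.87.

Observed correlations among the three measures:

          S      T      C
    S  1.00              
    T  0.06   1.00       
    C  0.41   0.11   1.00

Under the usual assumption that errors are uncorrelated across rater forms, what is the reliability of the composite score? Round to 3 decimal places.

0.856

Var(S+T+C) = 3 + 2·[0.06 + 0.41 + 0.11] = 3 + 1.16 = 4.16.
Because errors are independent across components, Cov(Tᵢ,Tⱼ) = Cov(Xᵢ,Xⱼ); the off-diagonal part of the true-score variance is the same as above.
True-score variance = [0.58 + 0.95 + 0.87] + 1.16 = 2.4 + 1.16 = 3.56.
Reliability = 3.56 / 4.16 = 0.856.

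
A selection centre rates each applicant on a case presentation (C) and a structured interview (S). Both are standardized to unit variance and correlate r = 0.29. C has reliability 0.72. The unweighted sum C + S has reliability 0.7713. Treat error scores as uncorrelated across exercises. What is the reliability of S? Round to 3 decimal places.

Var(C+S) = 2 + 2·0.29 = 2.580.
True-score variance = ρ_C + ρ_S + 2·0.29, so 0.7713 = (0.72 + ρ_S + 0.58) / 2.580.
ρ_S = 0.7713·2.580 − 0.72 − 0.58 = 0.690.

0.690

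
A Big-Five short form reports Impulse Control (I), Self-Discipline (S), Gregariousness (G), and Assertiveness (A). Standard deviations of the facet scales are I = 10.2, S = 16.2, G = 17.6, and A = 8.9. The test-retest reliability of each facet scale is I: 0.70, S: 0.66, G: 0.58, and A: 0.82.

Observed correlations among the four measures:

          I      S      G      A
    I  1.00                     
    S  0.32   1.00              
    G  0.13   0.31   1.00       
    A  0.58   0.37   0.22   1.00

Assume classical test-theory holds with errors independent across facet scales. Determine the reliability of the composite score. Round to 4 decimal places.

Var(I+S+G+A) = 10.2² + 16.2² + 17.6² + 8.9² + 2·[10.2·16.2·0.32 + 10.2·17.6·0.13 + 10.2·8.9·0.58 + 16.2·17.6·0.31 + 16.2·8.9·0.37 + 17.6·8.9·0.22] = 755.45 + 610.123 = 1365.57.
Because errors are independent across components, Cov(Tᵢ,Tⱼ) = Cov(Xᵢ,Xⱼ); the off-diagonal part of the true-score variance is the same as above.
True-score variance = [10.2²·0.70 + 16.2²·0.66 + 17.6²·0.58 + 8.9²·0.82] + 610.123 = 490.651 + 610.123 = 1100.77.
Reliability = 1100.77 / 1365.57 = 0.8061.

0.8061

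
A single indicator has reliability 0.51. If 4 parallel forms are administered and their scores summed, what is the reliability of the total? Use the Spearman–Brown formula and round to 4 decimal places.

ρ_k = kρ / (1 + (k−1)ρ) = 4·0.51 / (1 + 3·0.51) = 2.040 / 2.530 = 0.8063.

0.8063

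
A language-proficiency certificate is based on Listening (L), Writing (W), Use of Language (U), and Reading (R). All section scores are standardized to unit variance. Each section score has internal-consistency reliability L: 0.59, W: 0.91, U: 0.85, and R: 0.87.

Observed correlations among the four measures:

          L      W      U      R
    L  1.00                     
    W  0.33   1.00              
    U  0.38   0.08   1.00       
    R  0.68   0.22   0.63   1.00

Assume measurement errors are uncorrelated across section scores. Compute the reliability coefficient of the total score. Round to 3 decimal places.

Var(L+W+U+R) = 4 + 2·[0.33 + 0.38 + 0.68 + 0.08 + 0.22 + 0.63] = 4 + 4.64 = 8.64.
Under uncorrelated errors the observed covariances equal the true-score covariances, so only the own-variance terms attenuate.
True-score variance = [0.59 + 0.91 + 0.85 + 0.87] + 4.64 = 3.22 + 4.64 = 7.86.
Reliability = 7.86 / 8.64 = 0.910.

0.910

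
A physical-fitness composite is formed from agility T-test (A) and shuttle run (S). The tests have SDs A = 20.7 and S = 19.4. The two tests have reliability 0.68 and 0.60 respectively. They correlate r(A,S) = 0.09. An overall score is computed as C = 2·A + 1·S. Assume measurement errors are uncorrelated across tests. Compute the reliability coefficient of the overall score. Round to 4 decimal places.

Var(C) = 2²·20.7² + 19.4² + 2·[2·20.7·19.4·0.09] = 2090.32 + 144.569 = 2234.89.
With uncorrelated errors the cross-covariances are all true-score covariance, so they carry over unchanged; only the diagonal terms shrink to ρᵢσᵢ².
True-score variance = [2²·20.7²·0.68 + 19.4²·0.60] + 144.569 = 1391.31 + 144.569 = 1535.88.
Reliability = 1535.88 / 2234.89 = 0.6872.

0.6872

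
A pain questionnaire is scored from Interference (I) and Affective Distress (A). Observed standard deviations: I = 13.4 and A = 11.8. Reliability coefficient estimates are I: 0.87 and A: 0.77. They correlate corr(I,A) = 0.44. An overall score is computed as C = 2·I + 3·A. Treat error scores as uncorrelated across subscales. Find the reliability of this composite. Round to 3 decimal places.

0.864

Var(C) = 2²·13.4² + 3²·11.8² + 2·[6·13.4·11.8·0.44] = 1971.4 + 834.874 = 2806.27.
With uncorrelated errors the cross-covariances are all true-score covariance, so they carry over unchanged; only the diagonal terms shrink to ρᵢσᵢ².
True-score variance = [2²·13.4²·0.87 + 3²·11.8²·0.77] + 834.874 = 1589.8 + 834.874 = 2424.68.
Reliability = 2424.68 / 2806.27 = 0.864.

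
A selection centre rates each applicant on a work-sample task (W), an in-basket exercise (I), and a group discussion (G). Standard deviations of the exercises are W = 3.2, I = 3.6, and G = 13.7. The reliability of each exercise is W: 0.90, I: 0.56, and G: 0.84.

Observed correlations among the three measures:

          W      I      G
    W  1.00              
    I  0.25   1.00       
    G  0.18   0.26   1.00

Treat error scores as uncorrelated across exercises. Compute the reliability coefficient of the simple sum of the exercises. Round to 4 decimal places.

0.8576

Var(W+I+G) = 3.2² + 3.6² + 13.7² + 2·[3.2·3.6·0.25 + 3.2·13.7·0.18 + 3.6·13.7·0.26] = 210.89 + 47.1888 = 258.079.
Because errors are independent across components, Cov(Tᵢ,Tⱼ) = Cov(Xᵢ,Xⱼ); the off-diagonal part of the true-score variance is the same as above.
True-score variance = [3.2²·0.90 + 3.6²·0.56 + 13.7²·0.84] + 47.1888 = 174.133 + 47.1888 = 221.322.
Reliability = 221.322 / 258.079 = 0.8576.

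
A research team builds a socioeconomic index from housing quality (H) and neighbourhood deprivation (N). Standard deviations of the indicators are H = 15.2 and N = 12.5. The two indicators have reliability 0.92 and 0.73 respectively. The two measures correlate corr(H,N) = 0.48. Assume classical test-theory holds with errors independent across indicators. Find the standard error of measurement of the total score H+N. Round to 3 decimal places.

7.789

Var(total) = 387.29 + 182.4 = 569.69.
True-score variance = 326.619 + 182.4 = 509.019, so reliability = 0.8935.
Error variance = 569.69 − 509.019 = 60.6707; SEM = √60.6707 = 7.789.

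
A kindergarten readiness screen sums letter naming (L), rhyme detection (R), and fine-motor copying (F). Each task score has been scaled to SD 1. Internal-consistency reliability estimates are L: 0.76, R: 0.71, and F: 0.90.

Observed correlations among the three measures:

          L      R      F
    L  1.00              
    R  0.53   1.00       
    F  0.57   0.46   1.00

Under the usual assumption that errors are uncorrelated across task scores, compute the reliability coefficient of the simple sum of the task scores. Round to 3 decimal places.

Var(L+R+F) = 3 + 2·[0.53 + 0.57 + 0.46] = 3 + 3.12 = 6.12.
With uncorrelated errors the cross-covariances are all true-score covariance, so they carry over unchanged; only the diagonal terms shrink to ρᵢσᵢ².
True-score variance = [0.76 + 0.71 + 0.90] + 3.12 = 2.37 + 3.12 = 5.49.
Reliability = 5.49 / 6.12 = 0.897.

0.897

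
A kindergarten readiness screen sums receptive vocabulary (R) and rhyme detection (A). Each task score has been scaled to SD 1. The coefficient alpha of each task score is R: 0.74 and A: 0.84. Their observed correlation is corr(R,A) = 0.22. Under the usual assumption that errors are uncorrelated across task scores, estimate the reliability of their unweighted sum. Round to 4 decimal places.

Var(R+A) = 2 + 2·[0.22] = 2 + 0.44 = 2.44.
Under uncorrelated errors the observed covariances equal the true-score covariances, so only the own-variance terms attenuate.
True-score variance = [0.74 + 0.84] + 0.44 = 1.58 + 0.44 = 2.02.
Reliability = 2.02 / 2.44 = 0.8279.

0.8279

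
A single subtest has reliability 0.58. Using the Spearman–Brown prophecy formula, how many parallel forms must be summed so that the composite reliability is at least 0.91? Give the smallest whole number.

8

k ≥ ρ*(1−ρ₁)/(ρ₁(1−ρ*)) = 0.91·0.42 / (0.58·0.09) = 7.322.
Smallest integer k = 8.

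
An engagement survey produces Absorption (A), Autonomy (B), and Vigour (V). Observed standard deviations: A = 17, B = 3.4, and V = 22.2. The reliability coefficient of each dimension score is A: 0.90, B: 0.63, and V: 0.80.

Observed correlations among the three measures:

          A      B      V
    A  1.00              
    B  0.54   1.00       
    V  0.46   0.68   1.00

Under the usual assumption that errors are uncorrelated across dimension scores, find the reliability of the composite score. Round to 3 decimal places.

0.899

Var(A+B+V) = 17² + 3.4² + 22.2² + 2·[17·3.4·0.54 + 17·22.2·0.46 + 3.4·22.2·0.68] = 793.4 + 512.285 = 1305.68.
Because errors are independent across components, Cov(Tᵢ,Tⱼ) = Cov(Xᵢ,Xⱼ); the off-diagonal part of the true-score variance is the same as above.
True-score variance = [17²·0.90 + 3.4²·0.63 + 22.2²·0.80] + 512.285 = 661.655 + 512.285 = 1173.94.
Reliability = 1173.94 / 1305.68 = 0.899.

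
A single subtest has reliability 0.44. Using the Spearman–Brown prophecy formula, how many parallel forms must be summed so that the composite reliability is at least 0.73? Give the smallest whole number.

k ≥ ρ*(1−ρ₁)/(ρ₁(1−ρ*)) = 0.73·0.56 / (0.44·0.27) = 3.441.
Smallest integer k = 4.

4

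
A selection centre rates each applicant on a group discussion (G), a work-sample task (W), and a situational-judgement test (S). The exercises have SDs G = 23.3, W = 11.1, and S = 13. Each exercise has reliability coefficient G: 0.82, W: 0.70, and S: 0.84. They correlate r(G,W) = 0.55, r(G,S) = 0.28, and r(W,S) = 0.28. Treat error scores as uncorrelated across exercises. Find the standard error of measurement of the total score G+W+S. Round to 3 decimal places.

12.717

Var(total) = 835.1 + 534.925 = 1370.03.
True-score variance = 673.377 + 534.925 = 1208.3, so reliability = 0.8820.
Error variance = 1370.03 − 1208.3 = 161.723; SEM = √161.723 = 12.717.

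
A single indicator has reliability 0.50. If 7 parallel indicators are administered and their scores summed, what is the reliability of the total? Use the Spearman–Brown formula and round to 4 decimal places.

ρ_k = kρ / (1 + (k−1)ρ) = 7·0.50 / (1 + 6·0.50) = 3.500 / 4.000 = 0.8750.

0.8750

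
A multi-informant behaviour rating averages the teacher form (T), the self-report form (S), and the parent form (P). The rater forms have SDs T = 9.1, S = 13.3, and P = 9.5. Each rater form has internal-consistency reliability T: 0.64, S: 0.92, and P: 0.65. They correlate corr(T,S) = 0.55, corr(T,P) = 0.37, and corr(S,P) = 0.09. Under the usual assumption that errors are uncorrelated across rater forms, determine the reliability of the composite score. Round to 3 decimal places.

0.867

Var(T+S+P) = 9.1² + 13.3² + 9.5² + 2·[9.1·13.3·0.55 + 9.1·9.5·0.37 + 13.3·9.5·0.09] = 349.95 + 219.849 = 569.799.
With uncorrelated errors the cross-covariances are all true-score covariance, so they carry over unchanged; only the diagonal terms shrink to ρᵢσᵢ².
True-score variance = [9.1²·0.64 + 13.3²·0.92 + 9.5²·0.65] + 219.849 = 274.4 + 219.849 = 494.249.
Reliability = 494.249 / 569.799 = 0.867.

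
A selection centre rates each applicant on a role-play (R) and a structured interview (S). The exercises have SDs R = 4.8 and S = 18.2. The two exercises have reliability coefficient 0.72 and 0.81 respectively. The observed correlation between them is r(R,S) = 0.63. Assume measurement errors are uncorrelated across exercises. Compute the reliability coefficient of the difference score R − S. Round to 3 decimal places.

0.716

Var(R−S) = 4.8² + 18.2² − 2·4.8·18.2·0.63 = 354.28 − 110.074 = 244.206.
With uncorrelated errors the cross-covariances are all true-score covariance, so they carry over unchanged; only the diagonal terms shrink to ρᵢσᵢ².
True-score variance = [4.8²·0.72 + 18.2²·0.81] − 110.074 = 284.893 − 110.074 = 174.82.
Reliability = 174.82 / 244.206 = 0.716.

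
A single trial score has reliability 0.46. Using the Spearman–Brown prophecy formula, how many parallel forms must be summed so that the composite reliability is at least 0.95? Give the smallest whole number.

23

k ≥ ρ*(1−ρ₁)/(ρ₁(1−ρ*)) = 0.95·0.54 / (0.46·0.05) = 22.304.
Smallest integer k = 23.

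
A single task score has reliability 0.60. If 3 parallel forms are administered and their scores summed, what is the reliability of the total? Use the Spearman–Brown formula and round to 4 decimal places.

ρ_k = kρ / (1 + (k−1)ρ) = 3·0.60 / (1 + 2·0.60) = 1.800 / 2.200 = 0.8182.

0.8182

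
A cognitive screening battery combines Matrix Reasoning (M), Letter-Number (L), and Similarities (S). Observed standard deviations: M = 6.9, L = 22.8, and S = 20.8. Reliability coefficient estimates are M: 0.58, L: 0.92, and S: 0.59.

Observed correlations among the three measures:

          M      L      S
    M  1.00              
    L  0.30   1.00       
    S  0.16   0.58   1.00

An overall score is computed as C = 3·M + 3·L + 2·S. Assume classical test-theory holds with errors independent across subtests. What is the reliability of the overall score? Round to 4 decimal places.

0.8878

Var(C) = 3²·6.9² + 3²·22.8² + 2²·20.8² + 2·[9·6.9·22.8·0.30 + 6·6.9·20.8·0.16 + 6·22.8·20.8·0.58] = 6837.61 + 4425.8 = 11263.4.
Under uncorrelated errors the observed covariances equal the true-score covariances, so only the own-variance terms attenuate.
True-score variance = [3²·6.9²·0.58 + 3²·22.8²·0.92 + 2²·20.8²·0.59] + 4425.8 = 5573.83 + 4425.8 = 9999.63.
Reliability = 9999.63 / 11263.4 = 0.8878.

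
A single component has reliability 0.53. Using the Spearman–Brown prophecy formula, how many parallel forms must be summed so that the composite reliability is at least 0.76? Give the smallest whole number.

3

k ≥ ρ*(1−ρ₁)/(ρ₁(1−ρ*)) = 0.76·0.47 / (0.53·0.24) = 2.808.
Smallest integer k = 3.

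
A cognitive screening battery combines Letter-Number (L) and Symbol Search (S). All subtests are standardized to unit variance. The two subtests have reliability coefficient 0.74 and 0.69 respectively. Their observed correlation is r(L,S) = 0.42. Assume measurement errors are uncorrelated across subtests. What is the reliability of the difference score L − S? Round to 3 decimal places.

Var(L−S) = 1 + 1 − 2·0.42 = 2 − 0.84 = 1.16.
Because errors are independent across components, Cov(Tᵢ,Tⱼ) = Cov(Xᵢ,Xⱼ); the off-diagonal part of the true-score variance is the same as above.
True-score variance = [0.74 + 0.69] − 0.84 = 1.43 − 0.84 = 0.59.
Reliability = 0.59 / 1.16 = 0.509.

0.509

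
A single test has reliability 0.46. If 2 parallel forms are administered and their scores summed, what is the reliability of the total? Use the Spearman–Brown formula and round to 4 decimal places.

0.6301

ρ_k = kρ / (1 + (k−1)ρ) = 2·0.46 / (1 + 1·0.46) = 0.920 / 1.460 = 0.6301.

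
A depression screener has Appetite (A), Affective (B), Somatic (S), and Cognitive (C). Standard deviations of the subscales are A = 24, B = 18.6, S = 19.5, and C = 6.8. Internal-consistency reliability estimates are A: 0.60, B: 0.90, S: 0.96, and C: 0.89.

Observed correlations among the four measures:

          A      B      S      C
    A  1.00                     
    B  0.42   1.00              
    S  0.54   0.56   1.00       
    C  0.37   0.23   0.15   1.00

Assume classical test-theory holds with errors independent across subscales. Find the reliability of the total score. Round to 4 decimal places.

Var(A+B+S+C) = 24² + 18.6² + 19.5² + 6.8² + 2·[24·18.6·0.42 + 24·19.5·0.54 + 24·6.8·0.37 + 18.6·19.5·0.56 + 18.6·6.8·0.23 + 19.5·6.8·0.15] = 1348.45 + 1505.37 = 2853.82.
Because errors are independent across components, Cov(Tᵢ,Tⱼ) = Cov(Xᵢ,Xⱼ); the off-diagonal part of the true-score variance is the same as above.
True-score variance = [24²·0.60 + 18.6²·0.90 + 19.5²·0.96 + 6.8²·0.89] + 1505.37 = 1063.16 + 1505.37 = 2568.53.
Reliability = 2568.53 / 2853.82 = 0.9000.

0.9000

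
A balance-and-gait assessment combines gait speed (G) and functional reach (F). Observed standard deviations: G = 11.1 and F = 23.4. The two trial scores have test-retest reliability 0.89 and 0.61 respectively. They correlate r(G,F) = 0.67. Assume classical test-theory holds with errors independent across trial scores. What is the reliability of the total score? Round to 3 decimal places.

0.777

Var(G+F) = 11.1² + 23.4² + 2·[11.1·23.4·0.67] = 670.77 + 348.052 = 1018.82.
Because errors are independent across components, Cov(Tᵢ,Tⱼ) = Cov(Xᵢ,Xⱼ); the off-diagonal part of the true-score variance is the same as above.
True-score variance = [11.1²·0.89 + 23.4²·0.61] + 348.052 = 443.668 + 348.052 = 791.72.
Reliability = 791.72 / 1018.82 = 0.777.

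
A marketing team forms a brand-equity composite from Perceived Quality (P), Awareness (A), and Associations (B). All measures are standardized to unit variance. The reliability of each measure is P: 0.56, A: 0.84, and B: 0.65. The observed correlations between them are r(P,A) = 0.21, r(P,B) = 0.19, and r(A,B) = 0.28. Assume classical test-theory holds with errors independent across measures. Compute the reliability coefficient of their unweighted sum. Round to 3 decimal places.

Var(P+A+B) = 3 + 2·[0.21 + 0.19 + 0.28] = 3 + 1.36 = 4.36.
Under uncorrelated errors the observed covariances equal the true-score covariances, so only the own-variance terms attenuate.
True-score variance = [0.56 + 0.84 + 0.65] + 1.36 = 2.05 + 1.36 = 3.41.
Reliability = 3.41 / 4.36 = 0.782.

0.782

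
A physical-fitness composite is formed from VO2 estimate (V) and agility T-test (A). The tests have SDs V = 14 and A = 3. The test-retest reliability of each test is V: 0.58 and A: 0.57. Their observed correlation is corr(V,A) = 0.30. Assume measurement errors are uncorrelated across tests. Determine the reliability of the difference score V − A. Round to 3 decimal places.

0.521

Var(V−A) = 14² + 3² − 2·14·3·0.30 = 205 − 25.2 = 179.8.
With uncorrelated errors the cross-covariances are all true-score covariance, so they carry over unchanged; only the diagonal terms shrink to ρᵢσᵢ².
True-score variance = [14²·0.58 + 3²·0.57] − 25.2 = 118.81 − 25.2 = 93.61.
Reliability = 93.61 / 179.8 = 0.521.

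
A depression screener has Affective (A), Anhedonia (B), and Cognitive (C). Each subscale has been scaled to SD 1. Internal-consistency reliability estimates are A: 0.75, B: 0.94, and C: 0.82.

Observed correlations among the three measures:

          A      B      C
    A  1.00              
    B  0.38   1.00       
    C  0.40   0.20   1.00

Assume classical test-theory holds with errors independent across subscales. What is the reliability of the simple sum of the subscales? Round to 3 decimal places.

Var(A+B+C) = 3 + 2·[0.38 + 0.40 + 0.20] = 3 + 1.96 = 4.96.
With uncorrelated errors the cross-covariances are all true-score covariance, so they carry over unchanged; only the diagonal terms shrink to ρᵢσᵢ².
True-score variance = [0.75 + 0.94 + 0.82] + 1.96 = 2.51 + 1.96 = 4.47.
Reliability = 4.47 / 4.96 = 0.901.

0.901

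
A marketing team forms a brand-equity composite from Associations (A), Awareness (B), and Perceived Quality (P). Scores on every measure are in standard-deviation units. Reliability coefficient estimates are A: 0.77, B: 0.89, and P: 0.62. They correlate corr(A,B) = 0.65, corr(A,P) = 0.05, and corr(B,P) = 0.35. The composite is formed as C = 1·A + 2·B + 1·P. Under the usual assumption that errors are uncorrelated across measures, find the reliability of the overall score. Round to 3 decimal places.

0.896

Var(C) = 1 + 2² + 1 + 2·[2·0.65 + 0.05 + 2·0.35] = 6 + 4.1 = 10.1.
With uncorrelated errors the cross-covariances are all true-score covariance, so they carry over unchanged; only the diagonal terms shrink to ρᵢσᵢ².
True-score variance = [0.77 + 2²·0.89 + 0.62] + 4.1 = 4.95 + 4.1 = 9.05.
Reliability = 9.05 / 10.1 = 0.896.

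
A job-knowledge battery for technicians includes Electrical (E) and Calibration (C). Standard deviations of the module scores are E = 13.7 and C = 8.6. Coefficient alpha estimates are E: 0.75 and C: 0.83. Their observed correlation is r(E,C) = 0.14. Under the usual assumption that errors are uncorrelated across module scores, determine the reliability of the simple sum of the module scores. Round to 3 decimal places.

0.798

Var(E+C) = 13.7² + 8.6² + 2·[13.7·8.6·0.14] = 261.65 + 32.9896 = 294.64.
Under uncorrelated errors the observed covariances equal the true-score covariances, so only the own-variance terms attenuate.
True-score variance = [13.7²·0.75 + 8.6²·0.83] + 32.9896 = 202.154 + 32.9896 = 235.144.
Reliability = 235.144 / 294.64 = 0.798.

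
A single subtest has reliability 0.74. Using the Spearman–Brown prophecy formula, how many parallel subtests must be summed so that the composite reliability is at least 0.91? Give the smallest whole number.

k ≥ ρ*(1−ρ₁)/(ρ₁(1−ρ*)) = 0.91·0.26 / (0.74·0.09) = 3.553.
Smallest integer k = 4.

4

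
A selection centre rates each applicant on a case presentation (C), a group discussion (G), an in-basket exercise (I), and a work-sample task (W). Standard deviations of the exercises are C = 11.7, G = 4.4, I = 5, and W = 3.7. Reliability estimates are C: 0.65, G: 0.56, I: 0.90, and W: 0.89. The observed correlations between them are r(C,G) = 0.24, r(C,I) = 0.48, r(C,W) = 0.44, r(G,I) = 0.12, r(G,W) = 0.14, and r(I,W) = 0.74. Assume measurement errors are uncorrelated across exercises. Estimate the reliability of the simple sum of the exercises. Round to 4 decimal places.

0.8279

Var(C+G+I+W) = 11.7² + 4.4² + 5² + 3.7² + 2·[11.7·4.4·0.24 + 11.7·5·0.48 + 11.7·3.7·0.44 + 4.4·5·0.12 + 4.4·3.7·0.14 + 5·3.7·0.74] = 194.94 + 156.184 = 351.124.
With uncorrelated errors the cross-covariances are all true-score covariance, so they carry over unchanged; only the diagonal terms shrink to ρᵢσᵢ².
True-score variance = [11.7²·0.65 + 4.4²·0.56 + 5²·0.90 + 3.7²·0.89] + 156.184 = 134.504 + 156.184 = 290.688.
Reliability = 290.688 / 351.124 = 0.8279.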